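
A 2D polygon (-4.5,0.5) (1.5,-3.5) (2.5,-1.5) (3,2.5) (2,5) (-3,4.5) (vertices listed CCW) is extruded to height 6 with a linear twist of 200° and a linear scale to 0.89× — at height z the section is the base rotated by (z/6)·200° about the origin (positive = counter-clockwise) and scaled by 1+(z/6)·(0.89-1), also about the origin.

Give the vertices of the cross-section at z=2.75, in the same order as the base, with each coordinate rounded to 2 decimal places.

Cross-section at z=2.75: (-0.35,-4.29) (3.28,1.52) (1.35,2.41) (-2.46,2.78) (-4.80,1.76) (-4.19,-2.97)

t = z/height = 2.75/6 = 0.458333
s = 1 + (scale-1)·z/height = 1 + (0.89-1)·2.75/6 = 0.949583
θ = twist·z/height = 200°·2.75/6 = 91.6667° = 1.599885 rad
cos θ = -0.029085, sin θ = 0.999577 (intermediates below are computed at full precision and shown rounded to 5 d.p.)
v1: (-4.5,0.5) → rotate → (-0.36891,-4.51264) → ×s → (-0.35031,-4.28513) → (-0.35,-4.29)
v2: (1.5,-3.5) → rotate → (3.45489,1.60116) → ×s → (3.28071,1.52044) → (3.28,1.52)
v3: (2.5,-1.5) → rotate → (1.42665,2.54257) → ×s → (1.35473,2.41438) → (1.35,2.41)
v4: (3,2.5) → rotate → (-2.58620,2.92602) → ×s → (-2.45581,2.77850) → (-2.46,2.78)
v5: (2,5) → rotate → (-5.05605,1.85373) → ×s → (-4.80114,1.76027) → (-4.80,1.76)
v6: (-3,4.5) → rotate → (-4.41084,-3.12961) → ×s → (-4.18846,-2.97183) → (-4.19,-2.97)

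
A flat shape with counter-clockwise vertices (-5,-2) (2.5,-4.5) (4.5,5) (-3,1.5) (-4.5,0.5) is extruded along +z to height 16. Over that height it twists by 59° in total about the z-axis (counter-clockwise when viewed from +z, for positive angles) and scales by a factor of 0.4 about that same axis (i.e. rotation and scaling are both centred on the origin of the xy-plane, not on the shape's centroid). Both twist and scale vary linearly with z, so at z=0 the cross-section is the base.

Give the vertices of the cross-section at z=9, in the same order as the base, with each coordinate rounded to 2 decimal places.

Cross-section at z=9: (-2.05,-2.92) (3.02,-1.59) (0.68,4.40) (-2.21,-0.26) (-2.68,-1.35)

t = z/height = 9/16 = 0.5625
s = 1 + (scale-1)·z/height = 1 + (0.4-1)·9/16 = 0.662500
θ = twist·z/height = 59°·9/16 = 33.1875° = 0.579231 rad
cos θ = 0.836884, sin θ = 0.547381 (intermediates below are computed at full precision and shown rounded to 5 d.p.)
v1: (-5,-2) → rotate → (-3.08966,-4.41067) → ×s → (-2.04690,-2.92207) → (-2.05,-2.92)
v2: (2.5,-4.5) → rotate → (4.55542,-2.39753) → ×s → (3.01797,-1.58836) → (3.02,-1.59)
v3: (4.5,5) → rotate → (1.02907,6.64763) → ×s → (0.68176,4.40406) → (0.68,4.40)
v4: (-3,1.5) → rotate → (-3.33172,-0.38682) → ×s → (-2.20727,-0.25627) → (-2.21,-0.26)
v5: (-4.5,0.5) → rotate → (-4.03967,-2.04477) → ×s → (-2.67628,-1.35466) → (-2.68,-1.35)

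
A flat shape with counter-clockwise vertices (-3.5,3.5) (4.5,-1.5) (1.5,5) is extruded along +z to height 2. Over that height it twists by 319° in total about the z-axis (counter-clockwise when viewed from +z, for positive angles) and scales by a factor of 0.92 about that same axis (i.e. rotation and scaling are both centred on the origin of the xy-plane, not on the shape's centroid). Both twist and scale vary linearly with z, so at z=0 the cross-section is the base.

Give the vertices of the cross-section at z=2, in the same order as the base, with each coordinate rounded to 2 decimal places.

Cross-section at z=2: (-0.32,4.54) (2.22,-3.76) (4.06,2.57)

t = z/height = 2/2 = 1
s = 1 + (scale-1)·z/height = 1 + (0.92-1)·2/2 = 0.920000
θ = twist·z/height = 319°·2/2 = 319.0000° = 5.567600 rad
cos θ = 0.754710, sin θ = -0.656059 (intermediates below are computed at full precision and shown rounded to 5 d.p.)
v1: (-3.5,3.5) → rotate → (-0.34528,4.93769) → ×s → (-0.31765,4.54267) → (-0.32,4.54)
v2: (4.5,-1.5) → rotate → (2.41210,-4.08433) → ×s → (2.21914,-3.75758) → (2.22,-3.76)
v3: (1.5,5) → rotate → (4.41236,2.78946) → ×s → (4.05937,2.56630) → (4.06,2.57)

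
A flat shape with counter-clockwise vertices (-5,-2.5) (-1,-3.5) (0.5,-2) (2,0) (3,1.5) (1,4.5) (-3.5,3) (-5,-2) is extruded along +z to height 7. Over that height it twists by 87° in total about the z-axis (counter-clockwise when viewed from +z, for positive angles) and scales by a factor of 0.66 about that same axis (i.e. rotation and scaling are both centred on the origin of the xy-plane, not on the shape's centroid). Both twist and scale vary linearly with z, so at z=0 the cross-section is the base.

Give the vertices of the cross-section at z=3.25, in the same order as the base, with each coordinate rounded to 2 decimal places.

Cross-section at z=3.25: (-1.84,-4.33) (1.27,-2.79) (1.41,-1.01) (1.28,1.09) (1.11,2.60) (-1.81,3.43) (-3.88,0.01) (-2.12,-4.01)

t = z/height = 3.25/7 = 0.464286
s = 1 + (scale-1)·z/height = 1 + (0.66-1)·3.25/7 = 0.842143
θ = twist·z/height = 87°·3.25/7 = 40.3929° = 0.704988 rad
cos θ = 0.761619, sin θ = 0.648025 (intermediates below are computed at full precision and shown rounded to 5 d.p.)
v1: (-5,-2.5) → rotate → (-2.18803,-5.14417) → ×s → (-1.84264,-4.33213) → (-1.84,-4.33)
v2: (-1,-3.5) → rotate → (1.50647,-3.31369) → ×s → (1.26866,-2.79060) → (1.27,-2.79)
v3: (0.5,-2) → rotate → (1.67686,-1.19923) → ×s → (1.41216,-1.00992) → (1.41,-1.01)
v4: (2,0) → rotate → (1.52324,1.29605) → ×s → (1.28278,1.09146) → (1.28,1.09)
v5: (3,1.5) → rotate → (1.31282,3.08650) → ×s → (1.10558,2.59928) → (1.11,2.60)
v6: (1,4.5) → rotate → (-2.15449,4.07531) → ×s → (-1.81439,3.43199) → (-1.81,3.43)
v7: (-3.5,3) → rotate → (-4.60974,0.01677) → ×s → (-3.88206,0.01412) → (-3.88,0.01)
v8: (-5,-2) → rotate → (-2.51205,-4.76336) → ×s → (-2.11550,-4.01143) → (-2.12,-4.01)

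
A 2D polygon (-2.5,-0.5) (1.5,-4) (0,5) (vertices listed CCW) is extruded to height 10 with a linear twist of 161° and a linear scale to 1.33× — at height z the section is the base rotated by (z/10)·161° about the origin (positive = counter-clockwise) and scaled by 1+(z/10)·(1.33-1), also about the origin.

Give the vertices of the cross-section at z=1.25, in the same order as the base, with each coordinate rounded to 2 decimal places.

Cross-section at z=1.25: (-2.27,-1.38) (2.90,-3.37) (-1.79,4.89)

t = z/height = 1.25/10 = 0.125
s = 1 + (scale-1)·z/height = 1 + (1.33-1)·1.25/10 = 1.041250
θ = twist·z/height = 161°·1.25/10 = 20.1250° = 0.351248 rad
cos θ = 0.938944, sin θ = 0.344069 (intermediates below are computed at full precision and shown rounded to 5 d.p.)
v1: (-2.5,-0.5) → rotate → (-2.17533,-1.32965) → ×s → (-2.26506,-1.38449) → (-2.27,-1.38)
v2: (1.5,-4) → rotate → (2.78469,-3.23967) → ×s → (2.89956,-3.37331) → (2.90,-3.37)
v3: (0,5) → rotate → (-1.72035,4.69472) → ×s → (-1.79131,4.88838) → (-1.79,4.89)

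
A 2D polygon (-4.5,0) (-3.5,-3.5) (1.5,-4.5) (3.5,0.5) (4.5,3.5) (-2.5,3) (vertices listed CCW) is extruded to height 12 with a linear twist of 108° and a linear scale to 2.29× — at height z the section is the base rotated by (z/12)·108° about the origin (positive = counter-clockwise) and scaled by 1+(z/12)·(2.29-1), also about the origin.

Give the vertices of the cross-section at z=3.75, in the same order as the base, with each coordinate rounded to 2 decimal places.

Cross-section at z=3.75: (-5.25,-3.51) (-1.35,-6.81) (5.26,-4.08) (3.69,3.31) (2.52,7.59) (-5.26,1.55)

t = z/height = 3.75/12 = 0.3125
s = 1 + (scale-1)·z/height = 1 + (2.29-1)·3.75/12 = 1.403125
θ = twist·z/height = 108°·3.75/12 = 33.7500° = 0.589049 rad
cos θ = 0.831470, sin θ = 0.555570 (intermediates below are computed at full precision and shown rounded to 5 d.p.)
v1: (-4.5,0) → rotate → (-3.74161,-2.50007) → ×s → (-5.24995,-3.50791) → (-5.25,-3.51)
v2: (-3.5,-3.5) → rotate → (-0.96565,-4.85464) → ×s → (-1.35492,-6.81167) → (-1.35,-6.81)
v3: (1.5,-4.5) → rotate → (3.74727,-2.90826) → ×s → (5.25789,-4.08065) → (5.26,-4.08)
v4: (3.5,0.5) → rotate → (2.63236,2.36023) → ×s → (3.69353,3.31170) → (3.69,3.31)
v5: (4.5,3.5) → rotate → (1.79712,5.41021) → ×s → (2.52158,7.59120) → (2.52,7.59)
v6: (-2.5,3) → rotate → (-3.74538,1.10548) → ×s → (-5.25524,1.55113) → (-5.26,1.55)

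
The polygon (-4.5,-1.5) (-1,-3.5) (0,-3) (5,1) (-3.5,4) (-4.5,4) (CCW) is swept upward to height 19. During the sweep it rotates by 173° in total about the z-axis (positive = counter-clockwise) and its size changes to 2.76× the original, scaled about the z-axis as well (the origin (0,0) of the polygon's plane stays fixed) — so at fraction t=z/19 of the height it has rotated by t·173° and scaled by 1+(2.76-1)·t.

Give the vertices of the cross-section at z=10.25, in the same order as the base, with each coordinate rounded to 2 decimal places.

Cross-section at z=10.25: (3.43,-8.59) (6.92,-1.55) (5.84,0.34) (-2.51,9.62) (-7.39,-7.26) (-7.28,-9.21)

t = z/height = 10.25/19 = 0.539474
s = 1 + (scale-1)·z/height = 1 + (2.76-1)·10.25/19 = 1.949474
θ = twist·z/height = 173°·10.25/19 = 93.3289° = 1.628897 rad
cos θ = -0.058068, sin θ = 0.998313 (intermediates below are computed at full precision and shown rounded to 5 d.p.)
v1: (-4.5,-1.5) → rotate → (1.75878,-4.40530) → ×s → (3.42869,-8.58802) → (3.43,-8.59)
v2: (-1,-3.5) → rotate → (3.55216,-0.79507) → ×s → (6.92485,-1.54997) → (6.92,-1.55)
v3: (0,-3) → rotate → (2.99494,0.17421) → ×s → (5.83855,0.33961) → (5.84,0.34)
v4: (5,1) → rotate → (-1.28865,4.93349) → ×s → (-2.51220,9.61772) → (-2.51,9.62)
v5: (-3.5,4) → rotate → (-3.79001,-3.72637) → ×s → (-7.38853,-7.26446) → (-7.39,-7.26)
v6: (-4.5,4) → rotate → (-3.73194,-4.72468) → ×s → (-7.27532,-9.21064) → (-7.28,-9.21)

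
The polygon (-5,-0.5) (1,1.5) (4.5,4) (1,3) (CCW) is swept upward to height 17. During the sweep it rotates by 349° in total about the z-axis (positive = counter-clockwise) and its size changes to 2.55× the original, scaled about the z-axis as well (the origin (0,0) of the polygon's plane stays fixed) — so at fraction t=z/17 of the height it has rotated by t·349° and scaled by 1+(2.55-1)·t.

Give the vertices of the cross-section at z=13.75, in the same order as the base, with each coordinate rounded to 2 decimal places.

Cross-section at z=13.75: (-3.50,10.77) (3.78,-1.48) (10.97,-7.99) (7.09,-0.76)

t = z/height = 13.75/17 = 0.808824
s = 1 + (scale-1)·z/height = 1 + (2.55-1)·13.75/17 = 2.253676
θ = twist·z/height = 349°·13.75/17 = 282.2794° = 4.926705 rad
cos θ = 0.212679, sin θ = -0.977122 (intermediates below are computed at full precision and shown rounded to 5 d.p.)
v1: (-5,-0.5) → rotate → (-1.55196,4.77927) → ×s → (-3.49761,10.77093) → (-3.50,10.77)
v2: (1,1.5) → rotate → (1.67836,-0.65810) → ×s → (3.78249,-1.48315) → (3.78,-1.48)
v3: (4.5,4) → rotate → (4.86555,-3.54633) → ×s → (10.96536,-7.99229) → (10.97,-7.99)
v4: (1,3) → rotate → (3.14405,-0.33908) → ×s → (7.08566,-0.76419) → (7.09,-0.76)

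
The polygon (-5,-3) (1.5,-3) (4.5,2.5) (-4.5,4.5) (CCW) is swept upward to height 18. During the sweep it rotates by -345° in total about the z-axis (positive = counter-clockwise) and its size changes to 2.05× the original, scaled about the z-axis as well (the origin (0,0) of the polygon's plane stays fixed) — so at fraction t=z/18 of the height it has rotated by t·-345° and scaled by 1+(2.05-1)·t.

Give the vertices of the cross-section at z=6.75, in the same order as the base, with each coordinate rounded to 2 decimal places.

t = z/height = 6.75/18 = 0.375
s = 1 + (scale-1)·z/height = 1 + (2.05-1)·6.75/18 = 1.393750
θ = twist·z/height = -345°·6.75/18 = -129.3750° = -2.258020 rad
cos θ = -0.634393, sin θ = -0.773010 (intermediates below are computed at full precision and shown rounded to 5 d.p.)
v1: (-5,-3) → rotate → (0.85294,5.76823) → ×s → (1.18878,8.03947) → (1.19,8.04)
v2: (1.5,-3) → rotate → (-3.27062,0.74366) → ×s → (-4.55843,1.03648) → (-4.56,1.04)
v3: (4.5,2.5) → rotate → (-0.92224,-5.06453) → ×s → (-1.28538,-7.05869) → (-1.29,-7.06)
v4: (-4.5,4.5) → rotate → (6.33332,0.62378) → ×s → (8.82706,0.86939) → (8.83,0.87)

Cross-section at z=6.75: (1.19,8.04) (-4.56,1.04) (-1.29,-7.06) (8.83,0.87)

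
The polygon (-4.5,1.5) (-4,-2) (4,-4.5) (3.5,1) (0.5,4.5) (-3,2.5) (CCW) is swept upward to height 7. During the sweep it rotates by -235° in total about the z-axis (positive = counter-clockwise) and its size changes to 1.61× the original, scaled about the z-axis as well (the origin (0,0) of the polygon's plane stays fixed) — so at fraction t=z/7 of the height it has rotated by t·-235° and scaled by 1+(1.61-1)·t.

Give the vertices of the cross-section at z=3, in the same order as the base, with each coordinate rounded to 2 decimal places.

Cross-section at z=3: (2.91,5.23) (-1.54,5.43) (-6.52,-3.90) (0.42,-4.57) (5.46,-1.68) (3.80,3.13)

t = z/height = 3/7 = 0.428571
s = 1 + (scale-1)·z/height = 1 + (1.61-1)·3/7 = 1.261429
θ = twist·z/height = -235°·3/7 = -100.7143° = -1.757796 rad
cos θ = -0.185912, sin θ = -0.982566 (intermediates below are computed at full precision and shown rounded to 5 d.p.)
v1: (-4.5,1.5) → rotate → (2.31045,4.14268) → ×s → (2.91447,5.22570) → (2.91,5.23)
v2: (-4,-2) → rotate → (-1.22149,4.30209) → ×s → (-1.54082,5.42678) → (-1.54,5.43)
v3: (4,-4.5) → rotate → (-5.16520,-3.09366) → ×s → (-6.51553,-3.90244) → (-6.52,-3.90)
v4: (3.5,1) → rotate → (0.33188,-3.62489) → ×s → (0.41864,-4.57255) → (0.42,-4.57)
v5: (0.5,4.5) → rotate → (4.32859,-1.32789) → ×s → (5.46021,-1.67503) → (5.46,-1.68)
v6: (-3,2.5) → rotate → (3.01415,2.48292) → ×s → (3.80214,3.13203) → (3.80,3.13)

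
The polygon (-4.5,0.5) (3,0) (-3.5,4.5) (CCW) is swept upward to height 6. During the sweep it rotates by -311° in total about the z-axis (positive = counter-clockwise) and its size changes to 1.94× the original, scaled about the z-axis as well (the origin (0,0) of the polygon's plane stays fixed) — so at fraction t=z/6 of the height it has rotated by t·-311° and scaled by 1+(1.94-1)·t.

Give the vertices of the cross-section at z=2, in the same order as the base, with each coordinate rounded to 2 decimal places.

Cross-section at z=2: (2.03,5.59) (-0.93,-3.83) (6.83,3.07)

t = z/height = 2/6 = 0.333333
s = 1 + (scale-1)·z/height = 1 + (1.94-1)·2/6 = 1.313333
θ = twist·z/height = -311°·2/6 = -103.6667° = -1.809325 rad
cos θ = -0.236273, sin θ = -0.971687 (intermediates below are computed at full precision and shown rounded to 5 d.p.)
v1: (-4.5,0.5) → rotate → (1.54907,4.25445) → ×s → (2.03445,5.58752) → (2.03,5.59)
v2: (3,0) → rotate → (-0.70882,-2.91506) → ×s → (-0.93092,-3.82845) → (-0.93,-3.83)
v3: (-3.5,4.5) → rotate → (5.19955,2.33768) → ×s → (6.82874,3.07015) → (6.83,3.07)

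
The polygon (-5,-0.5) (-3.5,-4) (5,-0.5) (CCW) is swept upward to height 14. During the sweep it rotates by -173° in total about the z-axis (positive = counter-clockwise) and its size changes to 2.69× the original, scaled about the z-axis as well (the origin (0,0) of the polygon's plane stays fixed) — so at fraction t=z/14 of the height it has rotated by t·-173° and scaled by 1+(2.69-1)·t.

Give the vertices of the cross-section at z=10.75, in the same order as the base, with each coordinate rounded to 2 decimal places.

Cross-section at z=10.75: (6.97,9.21) (-1.27,12.15) (-8.65,-7.64)

t = z/height = 10.75/14 = 0.767857
s = 1 + (scale-1)·z/height = 1 + (2.69-1)·10.75/14 = 2.297679
θ = twist·z/height = -173°·10.75/14 = -132.8393° = -2.318483 rad
cos θ = -0.679944, sin θ = -0.733264 (intermediates below are computed at full precision and shown rounded to 5 d.p.)
v1: (-5,-0.5) → rotate → (3.03309,4.00629) → ×s → (6.96906,9.20517) → (6.97,9.21)
v2: (-3.5,-4) → rotate → (-0.55325,5.28620) → ×s → (-1.27119,12.14599) → (-1.27,12.15)
v3: (5,-0.5) → rotate → (-3.76635,-3.32635) → ×s → (-8.65387,-7.64288) → (-8.65,-7.64)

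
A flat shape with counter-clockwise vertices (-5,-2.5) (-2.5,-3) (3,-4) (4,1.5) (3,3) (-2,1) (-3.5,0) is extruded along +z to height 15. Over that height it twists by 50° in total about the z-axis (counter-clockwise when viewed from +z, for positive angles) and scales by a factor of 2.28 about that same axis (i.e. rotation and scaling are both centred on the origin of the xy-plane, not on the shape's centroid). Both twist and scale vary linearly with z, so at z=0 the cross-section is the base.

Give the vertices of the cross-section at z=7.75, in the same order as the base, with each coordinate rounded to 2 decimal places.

t = z/height = 7.75/15 = 0.516667
s = 1 + (scale-1)·z/height = 1 + (2.28-1)·7.75/15 = 1.661333
θ = twist·z/height = 50°·7.75/15 = 25.8333° = 0.450877 rad
cos θ = 0.900065, sin θ = 0.435755 (intermediates below are computed at full precision and shown rounded to 5 d.p.)
v1: (-5,-2.5) → rotate → (-3.41094,-4.42894) → ×s → (-5.66671,-7.35794) → (-5.67,-7.36)
v2: (-2.5,-3) → rotate → (-0.94290,-3.78958) → ×s → (-1.56647,-6.29576) → (-1.57,-6.30)
v3: (3,-4) → rotate → (4.44322,-2.29300) → ×s → (7.38166,-3.80943) → (7.38,-3.81)
v4: (4,1.5) → rotate → (2.94663,3.09312) → ×s → (4.89533,5.13870) → (4.90,5.14)
v5: (3,3) → rotate → (1.39293,4.00746) → ×s → (2.31412,6.65773) → (2.31,6.66)
v6: (-2,1) → rotate → (-2.23589,0.02856) → ×s → (-3.71455,0.04744) → (-3.71,0.05)
v7: (-3.5,0) → rotate → (-3.15023,-1.52514) → ×s → (-5.23358,-2.53377) → (-5.23,-2.53)

Cross-section at z=7.75: (-5.67,-7.36) (-1.57,-6.30) (7.38,-3.81) (4.90,5.14) (2.31,6.66) (-3.71,0.05) (-5.23,-2.53)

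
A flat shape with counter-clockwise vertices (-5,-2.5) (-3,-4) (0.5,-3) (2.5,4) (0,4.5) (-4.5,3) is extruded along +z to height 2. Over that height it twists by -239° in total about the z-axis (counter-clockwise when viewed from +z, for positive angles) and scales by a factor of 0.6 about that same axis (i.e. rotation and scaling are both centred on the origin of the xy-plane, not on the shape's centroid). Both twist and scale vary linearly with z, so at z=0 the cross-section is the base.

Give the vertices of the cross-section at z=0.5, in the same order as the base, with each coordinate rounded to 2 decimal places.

t = z/height = 0.5/2 = 0.25
s = 1 + (scale-1)·z/height = 1 + (0.6-1)·0.5/2 = 0.900000
θ = twist·z/height = -239°·0.5/2 = -59.7500° = -1.042834 rad
cos θ = 0.503774, sin θ = -0.863836 (intermediates below are computed at full precision and shown rounded to 5 d.p.)
v1: (-5,-2.5) → rotate → (-4.67846,3.05974) → ×s → (-4.21061,2.75377) → (-4.21,2.75)
v2: (-3,-4) → rotate → (-4.96666,0.57641) → ×s → (-4.47000,0.51877) → (-4.47,0.52)
v3: (0.5,-3) → rotate → (-2.33962,-1.94324) → ×s → (-2.10566,-1.74892) → (-2.11,-1.75)
v4: (2.5,4) → rotate → (4.71478,-0.14449) → ×s → (4.24330,-0.13004) → (4.24,-0.13)
v5: (0,4.5) → rotate → (3.88726,2.26698) → ×s → (3.49853,2.04028) → (3.50,2.04)
v6: (-4.5,3) → rotate → (0.32452,5.39858) → ×s → (0.29207,4.85872) → (0.29,4.86)

Cross-section at z=0.5: (-4.21,2.75) (-4.47,0.52) (-2.11,-1.75) (4.24,-0.13) (3.50,2.04) (0.29,4.86)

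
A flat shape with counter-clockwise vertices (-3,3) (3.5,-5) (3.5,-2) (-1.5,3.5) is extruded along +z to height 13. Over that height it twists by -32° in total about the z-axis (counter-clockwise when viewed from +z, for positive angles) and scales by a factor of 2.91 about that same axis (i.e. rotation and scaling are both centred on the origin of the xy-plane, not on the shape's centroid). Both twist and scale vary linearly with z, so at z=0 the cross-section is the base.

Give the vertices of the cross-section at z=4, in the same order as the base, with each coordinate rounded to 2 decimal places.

t = z/height = 4/13 = 0.307692
s = 1 + (scale-1)·z/height = 1 + (2.91-1)·4/13 = 1.587692
θ = twist·z/height = -32°·4/13 = -9.8462° = -0.171848 rad
cos θ = 0.985270, sin θ = -0.171003 (intermediates below are computed at full precision and shown rounded to 5 d.p.)
v1: (-3,3) → rotate → (-2.44280,3.46882) → ×s → (-3.87842,5.50742) → (-3.88,5.51)
v2: (3.5,-5) → rotate → (2.59343,-5.52486) → ×s → (4.11757,-8.77178) → (4.12,-8.77)
v3: (3.5,-2) → rotate → (3.10644,-2.56905) → ×s → (4.93207,-4.07886) → (4.93,-4.08)
v4: (-1.5,3.5) → rotate → (-0.87939,3.70495) → ×s → (-1.39621,5.88232) → (-1.40,5.88)

Cross-section at z=4: (-3.88,5.51) (4.12,-8.77) (4.93,-4.08) (-1.40,5.88)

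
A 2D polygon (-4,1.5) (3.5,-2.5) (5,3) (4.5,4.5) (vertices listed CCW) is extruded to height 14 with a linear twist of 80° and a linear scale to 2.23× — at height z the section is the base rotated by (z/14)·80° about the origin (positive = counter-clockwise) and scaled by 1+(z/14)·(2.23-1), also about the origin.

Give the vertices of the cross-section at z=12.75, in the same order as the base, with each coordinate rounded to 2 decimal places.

t = z/height = 12.75/14 = 0.910714
s = 1 + (scale-1)·z/height = 1 + (2.23-1)·12.75/14 = 2.120179
θ = twist·z/height = 80°·12.75/14 = 72.8571° = 1.271597 rad
cos θ = 0.294755, sin θ = 0.955573 (intermediates below are computed at full precision and shown rounded to 5 d.p.)
v1: (-4,1.5) → rotate → (-2.61238,-3.38016) → ×s → (-5.53871,-7.16654) → (-5.54,-7.17)
v2: (3.5,-2.5) → rotate → (3.42058,2.60762) → ×s → (7.25223,5.52861) → (7.25,5.53)
v3: (5,3) → rotate → (-1.39294,5.66213) → ×s → (-2.95329,12.00473) → (-2.95,12.00)
v4: (4.5,4.5) → rotate → (-2.97368,5.62648) → ×s → (-6.30473,11.92913) → (-6.30,11.93)

Cross-section at z=12.75: (-5.54,-7.17) (7.25,5.53) (-2.95,12.00) (-6.30,11.93)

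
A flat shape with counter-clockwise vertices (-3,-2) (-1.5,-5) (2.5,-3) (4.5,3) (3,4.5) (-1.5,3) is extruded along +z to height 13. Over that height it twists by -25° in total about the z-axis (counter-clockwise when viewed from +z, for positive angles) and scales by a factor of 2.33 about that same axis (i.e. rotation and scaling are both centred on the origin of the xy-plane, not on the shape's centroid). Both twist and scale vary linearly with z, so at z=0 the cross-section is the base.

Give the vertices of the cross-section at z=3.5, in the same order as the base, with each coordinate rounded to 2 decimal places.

Cross-section at z=3.5: (-4.36,-2.22) (-2.82,-6.50) (2.89,-4.44) (6.55,3.33) (4.76,5.59) (-1.55,4.28)

t = z/height = 3.5/13 = 0.269231
s = 1 + (scale-1)·z/height = 1 + (2.33-1)·3.5/13 = 1.358077
θ = twist·z/height = -25°·3.5/13 = -6.7308° = -0.117474 rad
cos θ = 0.993108, sin θ = -0.117204 (intermediates below are computed at full precision and shown rounded to 5 d.p.)
v1: (-3,-2) → rotate → (-3.21373,-1.63460) → ×s → (-4.36449,-2.21992) → (-4.36,-2.22)
v2: (-1.5,-5) → rotate → (-2.07568,-4.78973) → ×s → (-2.81894,-6.50483) → (-2.82,-6.50)
v3: (2.5,-3) → rotate → (2.13116,-3.27233) → ×s → (2.89428,-4.44408) → (2.89,-4.44)
v4: (4.5,3) → rotate → (4.82060,2.45191) → ×s → (6.54674,3.32988) → (6.55,3.33)
v5: (3,4.5) → rotate → (3.50674,4.11737) → ×s → (4.76243,5.59171) → (4.76,5.59)
v6: (-1.5,3) → rotate → (-1.13805,3.15513) → ×s → (-1.54556,4.28491) → (-1.55,4.28)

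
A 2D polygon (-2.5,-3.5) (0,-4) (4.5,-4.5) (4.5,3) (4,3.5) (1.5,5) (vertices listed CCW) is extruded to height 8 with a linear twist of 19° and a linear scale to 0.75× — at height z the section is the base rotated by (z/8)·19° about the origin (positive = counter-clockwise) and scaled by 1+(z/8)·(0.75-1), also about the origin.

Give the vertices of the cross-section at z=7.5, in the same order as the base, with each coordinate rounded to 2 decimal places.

Cross-section at z=7.5: (-1.00,-3.14) (0.94,-2.92) (4.33,-2.23) (2.58,3.24) (2.10,3.49) (-0.08,4.00)

t = z/height = 7.5/8 = 0.9375
s = 1 + (scale-1)·z/height = 1 + (0.75-1)·7.5/8 = 0.765625
θ = twist·z/height = 19°·7.5/8 = 17.8125° = 0.310887 rad
cos θ = 0.952063, sin θ = 0.305903 (intermediates below are computed at full precision and shown rounded to 5 d.p.)
v1: (-2.5,-3.5) → rotate → (-1.30950,-4.09698) → ×s → (-1.00258,-3.13675) → (-1.00,-3.14)
v2: (0,-4) → rotate → (1.22361,-3.80825) → ×s → (0.93683,-2.91569) → (0.94,-2.92)
v3: (4.5,-4.5) → rotate → (5.66085,-2.90772) → ×s → (4.33408,-2.22622) → (4.33,-2.23)
v4: (4.5,3) → rotate → (3.36657,4.23275) → ×s → (2.57753,3.24070) → (2.58,3.24)
v5: (4,3.5) → rotate → (2.73759,4.55583) → ×s → (2.09597,3.48806) → (2.10,3.49)
v6: (1.5,5) → rotate → (-0.10142,5.21917) → ×s → (-0.07765,3.99593) → (-0.08,4.00)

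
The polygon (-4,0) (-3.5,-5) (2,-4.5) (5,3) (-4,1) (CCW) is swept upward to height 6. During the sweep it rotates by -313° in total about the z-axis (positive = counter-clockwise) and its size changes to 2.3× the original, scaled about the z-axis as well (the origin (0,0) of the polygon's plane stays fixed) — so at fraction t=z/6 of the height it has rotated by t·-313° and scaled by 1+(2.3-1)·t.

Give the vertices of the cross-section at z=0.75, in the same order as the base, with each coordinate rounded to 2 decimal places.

Cross-section at z=0.75: (-3.61,2.93) (-6.82,-1.94) (-1.50,-5.53) (6.71,-0.96) (-2.87,3.84)

t = z/height = 0.75/6 = 0.125
s = 1 + (scale-1)·z/height = 1 + (2.3-1)·0.75/6 = 1.162500
θ = twist·z/height = -313°·0.75/6 = -39.1250° = -0.682860 rad
cos θ = 0.775771, sin θ = -0.631014 (intermediates below are computed at full precision and shown rounded to 5 d.p.)
v1: (-4,0) → rotate → (-3.10308,2.52406) → ×s → (-3.60734,2.93422) → (-3.61,2.93)
v2: (-3.5,-5) → rotate → (-5.87027,-1.67031) → ×s → (-6.82419,-1.94173) → (-6.82,-1.94)
v3: (2,-4.5) → rotate → (-1.28802,-4.75300) → ×s → (-1.49733,-5.52536) → (-1.50,-5.53)
v4: (5,3) → rotate → (5.77190,-0.82776) → ×s → (6.70983,-0.96227) → (6.71,-0.96)
v5: (-4,1) → rotate → (-2.47207,3.29983) → ×s → (-2.87378,3.83605) → (-2.87,3.84)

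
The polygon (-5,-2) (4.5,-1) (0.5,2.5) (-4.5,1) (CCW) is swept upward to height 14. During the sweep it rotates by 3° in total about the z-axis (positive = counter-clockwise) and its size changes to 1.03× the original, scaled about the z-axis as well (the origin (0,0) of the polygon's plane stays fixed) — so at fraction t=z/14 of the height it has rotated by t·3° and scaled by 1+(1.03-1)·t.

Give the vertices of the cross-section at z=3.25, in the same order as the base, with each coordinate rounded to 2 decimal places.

Cross-section at z=3.25: (-5.01,-2.07) (4.54,-0.95) (0.47,2.52) (-4.54,0.95)

t = z/height = 3.25/14 = 0.232143
s = 1 + (scale-1)·z/height = 1 + (1.03-1)·3.25/14 = 1.006964
θ = twist·z/height = 3°·3.25/14 = 0.6964° = 0.012155 rad
cos θ = 0.999926, sin θ = 0.012155 (intermediates below are computed at full precision and shown rounded to 5 d.p.)
v1: (-5,-2) → rotate → (-4.97532,-2.06063) → ×s → (-5.00997,-2.07498) → (-5.01,-2.07)
v2: (4.5,-1) → rotate → (4.51182,-0.94523) → ×s → (4.54324,-0.95181) → (4.54,-0.95)
v3: (0.5,2.5) → rotate → (0.46958,2.50589) → ×s → (0.47285,2.52334) → (0.47,2.52)
v4: (-4.5,1) → rotate → (-4.51182,0.94523) → ×s → (-4.54324,0.95181) → (-4.54,0.95)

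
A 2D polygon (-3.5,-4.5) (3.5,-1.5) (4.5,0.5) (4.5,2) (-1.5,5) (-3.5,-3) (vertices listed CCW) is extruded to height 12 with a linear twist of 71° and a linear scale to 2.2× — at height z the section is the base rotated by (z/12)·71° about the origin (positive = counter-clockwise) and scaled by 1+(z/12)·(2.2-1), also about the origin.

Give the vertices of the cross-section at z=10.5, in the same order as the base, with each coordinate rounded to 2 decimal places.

Cross-section at z=10.5: (4.80,-10.66) (6.07,4.90) (3.41,8.63) (0.69,10.07) (-10.50,2.07) (2.08,-9.22)

t = z/height = 10.5/12 = 0.875
s = 1 + (scale-1)·z/height = 1 + (2.2-1)·10.5/12 = 2.050000
θ = twist·z/height = 71°·10.5/12 = 62.1250° = 1.084286 rad
cos θ = 0.467544, sin θ = 0.883970 (intermediates below are computed at full precision and shown rounded to 5 d.p.)
v1: (-3.5,-4.5) → rotate → (2.34146,-5.19784) → ×s → (4.79999,-10.65558) → (4.80,-10.66)
v2: (3.5,-1.5) → rotate → (2.96236,2.39258) → ×s → (6.07284,4.90478) → (6.07,4.90)
v3: (4.5,0.5) → rotate → (1.66196,4.21164) → ×s → (3.40703,8.63385) → (3.41,8.63)
v4: (4.5,2) → rotate → (0.33601,4.91295) → ×s → (0.68882,10.07155) → (0.69,10.07)
v5: (-1.5,5) → rotate → (-5.12116,1.01177) → ×s → (-10.49839,2.07412) → (-10.50,2.07)
v6: (-3.5,-3) → rotate → (1.01550,-4.49653) → ×s → (2.08178,-9.21788) → (2.08,-9.22)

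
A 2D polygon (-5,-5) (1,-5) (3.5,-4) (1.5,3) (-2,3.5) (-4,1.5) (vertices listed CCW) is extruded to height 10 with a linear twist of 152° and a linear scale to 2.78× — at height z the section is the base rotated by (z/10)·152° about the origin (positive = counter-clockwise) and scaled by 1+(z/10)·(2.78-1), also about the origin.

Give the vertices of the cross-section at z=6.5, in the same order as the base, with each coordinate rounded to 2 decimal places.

t = z/height = 6.5/10 = 0.65
s = 1 + (scale-1)·z/height = 1 + (2.78-1)·6.5/10 = 2.157000
θ = twist·z/height = 152°·6.5/10 = 98.8000° = 1.724385 rad
cos θ = -0.152986, sin θ = 0.988228 (intermediates below are computed at full precision and shown rounded to 5 d.p.)
v1: (-5,-5) → rotate → (5.70607,-4.17621) → ×s → (12.30800,-9.00809) → (12.31,-9.01)
v2: (1,-5) → rotate → (4.78816,1.75316) → ×s → (10.32805,3.78156) → (10.33,3.78)
v3: (3.5,-4) → rotate → (3.41746,4.07074) → ×s → (7.37147,8.78059) → (7.37,8.78)
v4: (1.5,3) → rotate → (-3.19416,1.02339) → ×s → (-6.88981,2.20744) → (-6.89,2.21)
v5: (-2,3.5) → rotate → (-3.15283,-2.51191) → ×s → (-6.80065,-5.41818) → (-6.80,-5.42)
v6: (-4,1.5) → rotate → (-0.87040,-4.18239) → ×s → (-1.87745,-9.02142) → (-1.88,-9.02)

Cross-section at z=6.5: (12.31,-9.01) (10.33,3.78) (7.37,8.78) (-6.89,2.21) (-6.80,-5.42) (-1.88,-9.02)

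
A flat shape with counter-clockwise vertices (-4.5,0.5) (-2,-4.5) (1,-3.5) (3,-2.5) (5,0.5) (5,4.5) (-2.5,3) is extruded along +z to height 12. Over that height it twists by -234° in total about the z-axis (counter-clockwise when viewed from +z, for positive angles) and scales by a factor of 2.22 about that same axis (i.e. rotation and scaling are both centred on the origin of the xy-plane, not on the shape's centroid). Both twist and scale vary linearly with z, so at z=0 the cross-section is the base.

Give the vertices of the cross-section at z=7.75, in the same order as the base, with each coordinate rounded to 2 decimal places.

Cross-section at z=7.75: (7.48,3.10) (-0.75,8.77) (-4.59,4.62) (-6.86,1.32) (-7.40,-5.10) (-3.94,-11.36) (6.50,-2.54)

t = z/height = 7.75/12 = 0.645833
s = 1 + (scale-1)·z/height = 1 + (2.22-1)·7.75/12 = 1.787917
θ = twist·z/height = -234°·7.75/12 = -151.1250° = -2.637629 rad
cos θ = -0.875675, sin θ = -0.482900 (intermediates below are computed at full precision and shown rounded to 5 d.p.)
v1: (-4.5,0.5) → rotate → (4.18199,1.73521) → ×s → (7.47705,3.10242) → (7.48,3.10)
v2: (-2,-4.5) → rotate → (-0.42170,4.90634) → ×s → (-0.75397,8.77213) → (-0.75,8.77)
v3: (1,-3.5) → rotate → (-2.56583,2.58196) → ×s → (-4.58748,4.61634) → (-4.59,4.62)
v4: (3,-2.5) → rotate → (-3.83428,0.74049) → ×s → (-6.85537,1.32393) → (-6.86,1.32)
v5: (5,0.5) → rotate → (-4.13693,-2.85234) → ×s → (-7.39648,-5.09975) → (-7.40,-5.10)
v6: (5,4.5) → rotate → (-2.20533,-6.35504) → ×s → (-3.94294,-11.36228) → (-3.94,-11.36)
v7: (-2.5,3) → rotate → (3.63789,-1.41978) → ×s → (6.50424,-2.53844) → (6.50,-2.54)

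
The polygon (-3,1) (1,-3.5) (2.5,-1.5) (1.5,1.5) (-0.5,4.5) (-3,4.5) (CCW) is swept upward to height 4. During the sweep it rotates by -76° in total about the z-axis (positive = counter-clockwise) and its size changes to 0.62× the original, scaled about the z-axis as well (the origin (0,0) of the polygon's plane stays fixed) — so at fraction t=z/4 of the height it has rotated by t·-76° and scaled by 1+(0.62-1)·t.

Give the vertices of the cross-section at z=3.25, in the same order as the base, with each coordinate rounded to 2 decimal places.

Cross-section at z=3.25: (-0.37,2.15) (-1.80,-1.75) (-0.10,-2.01) (1.40,-0.42) (2.58,1.78) (1.76,3.30)

t = z/height = 3.25/4 = 0.8125
s = 1 + (scale-1)·z/height = 1 + (0.62-1)·3.25/4 = 0.691250
θ = twist·z/height = -76°·3.25/4 = -61.7500° = -1.077741 rad
cos θ = 0.473320, sin θ = -0.880891 (intermediates below are computed at full precision and shown rounded to 5 d.p.)
v1: (-3,1) → rotate → (-0.53907,3.11599) → ×s → (-0.37263,2.15393) → (-0.37,2.15)
v2: (1,-3.5) → rotate → (-2.60980,-2.53751) → ×s → (-1.80402,-1.75405) → (-1.80,-1.75)
v3: (2.5,-1.5) → rotate → (-0.13804,-2.91221) → ×s → (-0.09542,-2.01306) → (-0.10,-2.01)
v4: (1.5,1.5) → rotate → (2.03132,-0.61136) → ×s → (1.40415,-0.42260) → (1.40,-0.42)
v5: (-0.5,4.5) → rotate → (3.72735,2.57038) → ×s → (2.57653,1.77678) → (2.58,1.78)
v6: (-3,4.5) → rotate → (2.54405,4.77261) → ×s → (1.75857,3.29907) → (1.76,3.30)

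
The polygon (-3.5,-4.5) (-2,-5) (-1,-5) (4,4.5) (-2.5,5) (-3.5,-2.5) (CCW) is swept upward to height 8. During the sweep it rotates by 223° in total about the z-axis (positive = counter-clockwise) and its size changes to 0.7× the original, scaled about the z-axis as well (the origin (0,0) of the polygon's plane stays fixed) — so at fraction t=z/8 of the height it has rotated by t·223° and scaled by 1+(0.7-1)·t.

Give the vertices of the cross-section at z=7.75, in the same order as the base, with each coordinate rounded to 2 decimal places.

Cross-section at z=7.75: (0.13,4.04) (-0.94,3.70) (-1.51,3.29) (-0.42,-4.25) (3.52,-1.83) (0.96,2.89)

t = z/height = 7.75/8 = 0.96875
s = 1 + (scale-1)·z/height = 1 + (0.7-1)·7.75/8 = 0.709375
θ = twist·z/height = 223°·7.75/8 = 216.0313° = 3.770457 rad
cos θ = -0.808696, sin θ = -0.588226 (intermediates below are computed at full precision and shown rounded to 5 d.p.)
v1: (-3.5,-4.5) → rotate → (0.18342,5.69793) → ×s → (0.13011,4.04197) → (0.13,4.04)
v2: (-2,-5) → rotate → (-1.32374,5.21993) → ×s → (-0.93903,3.70289) → (-0.94,3.70)
v3: (-1,-5) → rotate → (-2.13244,4.63171) → ×s → (-1.51270,3.28562) → (-1.51,3.29)
v4: (4,4.5) → rotate → (-0.58777,-5.99204) → ×s → (-0.41695,-4.25060) → (-0.42,-4.25)
v5: (-2.5,5) → rotate → (4.96287,-2.57292) → ×s → (3.52054,-1.82516) → (3.52,-1.83)
v6: (-3.5,-2.5) → rotate → (1.35987,4.08053) → ×s → (0.96466,2.89463) → (0.96,2.89)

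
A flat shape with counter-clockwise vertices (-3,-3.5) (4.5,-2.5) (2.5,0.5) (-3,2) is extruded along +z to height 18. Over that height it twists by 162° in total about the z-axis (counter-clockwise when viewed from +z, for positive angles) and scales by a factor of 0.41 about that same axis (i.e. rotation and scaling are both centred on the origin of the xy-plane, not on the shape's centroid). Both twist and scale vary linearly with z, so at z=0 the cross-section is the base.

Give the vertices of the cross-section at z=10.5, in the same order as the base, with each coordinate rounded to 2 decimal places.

Cross-section at z=10.5: (2.44,-1.78) (1.40,3.07) (-0.46,1.61) (-1.15,-2.06)

t = z/height = 10.5/18 = 0.583333
s = 1 + (scale-1)·z/height = 1 + (0.41-1)·10.5/18 = 0.655833
θ = twist·z/height = 162°·10.5/18 = 94.5000° = 1.649336 rad
cos θ = -0.078459, sin θ = 0.996917 (intermediates below are computed at full precision and shown rounded to 5 d.p.)
v1: (-3,-3.5) → rotate → (3.72459,-2.71615) → ×s → (2.44271,-1.78134) → (2.44,-1.78)
v2: (4.5,-2.5) → rotate → (2.13923,4.68228) → ×s → (1.40298,3.07079) → (1.40,3.07)
v3: (2.5,0.5) → rotate → (-0.69461,2.45306) → ×s → (-0.45555,1.60880) → (-0.46,1.61)
v4: (-3,2) → rotate → (-1.75846,-3.14767) → ×s → (-1.15325,-2.06435) → (-1.15,-2.06)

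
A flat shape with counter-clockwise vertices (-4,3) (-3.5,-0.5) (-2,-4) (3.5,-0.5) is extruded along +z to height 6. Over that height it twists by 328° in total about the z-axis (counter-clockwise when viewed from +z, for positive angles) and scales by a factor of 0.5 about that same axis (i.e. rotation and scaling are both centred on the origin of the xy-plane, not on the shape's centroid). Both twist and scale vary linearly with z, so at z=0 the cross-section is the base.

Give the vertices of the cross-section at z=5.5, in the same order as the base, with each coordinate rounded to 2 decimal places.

t = z/height = 5.5/6 = 0.916667
s = 1 + (scale-1)·z/height = 1 + (0.5-1)·5.5/6 = 0.541667
θ = twist·z/height = 328°·5.5/6 = 300.6667° = 5.247623 rad
cos θ = 0.510043, sin θ = -0.860149 (intermediates below are computed at full precision and shown rounded to 5 d.p.)
v1: (-4,3) → rotate → (0.54028,4.97072) → ×s → (0.29265,2.69248) → (0.29,2.69)
v2: (-3.5,-0.5) → rotate → (-2.21522,2.75550) → ×s → (-1.19991,1.49256) → (-1.20,1.49)
v3: (-2,-4) → rotate → (-4.46068,-0.31987) → ×s → (-2.41620,-0.17326) → (-2.42,-0.17)
v4: (3.5,-0.5) → rotate → (1.35507,-3.26554) → ×s → (0.73400,-1.76884) → (0.73,-1.77)

Cross-section at z=5.5: (0.29,2.69) (-1.20,1.49) (-2.42,-0.17) (0.73,-1.77)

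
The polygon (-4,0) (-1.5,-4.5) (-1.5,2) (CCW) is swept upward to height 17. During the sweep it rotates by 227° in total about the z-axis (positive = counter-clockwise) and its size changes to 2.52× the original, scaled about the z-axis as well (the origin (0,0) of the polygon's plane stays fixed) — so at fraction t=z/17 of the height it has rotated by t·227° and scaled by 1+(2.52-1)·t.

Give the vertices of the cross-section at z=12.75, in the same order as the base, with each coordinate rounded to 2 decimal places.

Cross-section at z=12.75: (8.44,-1.45) (4.79,8.95) (2.44,-4.76)

t = z/height = 12.75/17 = 0.75
s = 1 + (scale-1)·z/height = 1 + (2.52-1)·12.75/17 = 2.140000
θ = twist·z/height = 227°·12.75/17 = 170.2500° = 2.971423 rad
cos θ = -0.985556, sin θ = 0.169350 (intermediates below are computed at full precision and shown rounded to 5 d.p.)
v1: (-4,0) → rotate → (3.94222,-0.67740) → ×s → (8.43636,-1.44963) → (8.44,-1.45)
v2: (-1.5,-4.5) → rotate → (2.24041,4.18098) → ×s → (4.79447,8.94729) → (4.79,8.95)
v3: (-1.5,2) → rotate → (1.13964,-2.22514) → ×s → (2.43882,-4.76179) → (2.44,-4.76)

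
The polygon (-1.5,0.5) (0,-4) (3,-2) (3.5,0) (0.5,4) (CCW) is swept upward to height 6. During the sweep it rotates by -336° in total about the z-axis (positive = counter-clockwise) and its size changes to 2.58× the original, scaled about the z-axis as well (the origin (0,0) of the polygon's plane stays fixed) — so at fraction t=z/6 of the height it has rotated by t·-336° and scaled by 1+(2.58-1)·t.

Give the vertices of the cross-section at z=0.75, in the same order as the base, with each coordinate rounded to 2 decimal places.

t = z/height = 0.75/6 = 0.125
s = 1 + (scale-1)·z/height = 1 + (2.58-1)·0.75/6 = 1.197500
θ = twist·z/height = -336°·0.75/6 = -42.0000° = -0.733038 rad
cos θ = 0.743145, sin θ = -0.669131 (intermediates below are computed at full precision and shown rounded to 5 d.p.)
v1: (-1.5,0.5) → rotate → (-0.78015,1.37527) → ×s → (-0.93423,1.64688) → (-0.93,1.65)
v2: (0,-4) → rotate → (-2.67652,-2.97258) → ×s → (-3.20514,-3.55966) → (-3.21,-3.56)
v3: (3,-2) → rotate → (0.89117,-3.49368) → ×s → (1.06718,-4.18368) → (1.07,-4.18)
v4: (3.5,0) → rotate → (2.60101,-2.34196) → ×s → (3.11471,-2.80449) → (3.11,-2.80)
v5: (0.5,4) → rotate → (3.04809,2.63801) → ×s → (3.65009,3.15902) → (3.65,3.16)

Cross-section at z=0.75: (-0.93,1.65) (-3.21,-3.56) (1.07,-4.18) (3.11,-2.80) (3.65,3.16)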